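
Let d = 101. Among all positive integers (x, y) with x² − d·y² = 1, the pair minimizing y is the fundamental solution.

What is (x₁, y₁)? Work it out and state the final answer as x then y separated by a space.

d=101: √d = [10; 20] (ℓ=1, odd), read p_1/q_1
i=0: a=10 ⇒ p=10, q=1
i=1: a=20 ⇒ p=201, q=20
→ (201, 20).  Check: 201²=40401, 101·20²=40400, difference 1.

201 20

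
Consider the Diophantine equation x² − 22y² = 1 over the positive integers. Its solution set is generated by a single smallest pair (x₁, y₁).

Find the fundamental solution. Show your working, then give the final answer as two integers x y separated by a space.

√22 → a₀=4, period (1,2,4,2,1,8); ℓ=6 even so k=5
step 0: (4, 1)  from 4·(1,0) + (0,1)
…
step 2: (14, 3)  from 2·(5,1) + (4,1)
…
step 4: (136, 29)  from 2·(61,13) + (14,3)
step 5: (197, 42)  from 1·(136,29) + (61,13)
fundamental: x₁=197, y₁=42  (since 38809 − 22·1764 = 1)

197 42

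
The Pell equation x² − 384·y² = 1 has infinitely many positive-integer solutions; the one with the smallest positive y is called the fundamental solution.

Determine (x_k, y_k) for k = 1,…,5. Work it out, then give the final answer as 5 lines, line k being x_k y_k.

√384 → a₀=19, period (1,1,2,9,2,1,1,38); ℓ=8 even so k=7
a_0=19:  p_0=19·1+0=19,  q_0=19·0+1=1
…
a_3=2:  p_3=2·39+20=98,  q_3=2·2+1=5
…
a_5=2:  p_5=2·921+98=1940,  q_5=2·47+5=99
a_6=1:  p_6=1·1940+921=2861,  q_6=1·99+47=146
a_7=1:  p_7=1·2861+1940=4801,  q_7=1·146+99=245
→ (4801, 245).  Check: 4801²=23049601, 384·245²=23049600, difference 1.
k=2:  x_2 = 4801·4801+384·245·245 = 46099201,  y_2 = 4801·245+245·4801 = 2352490
k=3:  x_3 = 4801·46099201+384·245·2352490 = 442644523201,  y_3 = 4801·2352490+245·46099201 = 22588608735
k=4:  x_4 = 4801·442644523201+384·245·22588608735 = 4250272665676801,  y_4 = 4801·22588608735+245·442644523201 = 216895818720980
k=5:  x_5 = 4801·4250272665676801+384·245·216895818720980 = 40811117693184120001,  y_5 = 4801·216895818720980+245·4250272665676801 = 2082633628770241225

4801 245
46099201 2352490
442644523201 22588608735
4250272665676801 216895818720980
40811117693184120001 2082633628770241225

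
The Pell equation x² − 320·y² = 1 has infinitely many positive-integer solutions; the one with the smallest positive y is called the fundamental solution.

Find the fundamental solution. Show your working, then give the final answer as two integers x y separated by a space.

[17; 1,7,1,34] for √320; ℓ=4 ⇒ convergent index 3
step 0: (17, 1)  from 17·(1,0) + (0,1)
…
step 2: (143, 8)  from 7·(18,1) + (17,1)
step 3: (161, 9)  from 1·(143,8) + (18,1)
(x₁, y₁) = (161, 9);  161² − 320·9² = 1 ✓

161 9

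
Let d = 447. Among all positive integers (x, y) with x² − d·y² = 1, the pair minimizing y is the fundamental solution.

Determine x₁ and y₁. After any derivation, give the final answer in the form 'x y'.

d=447: √d = [21; 7,42] (ℓ=2, even), read p_1/q_1
a_0=21:  p_0=21·1+0=21,  q_0=21·0+1=1
a_1=7:  p_1=7·21+1=148,  q_1=7·1+0=7
→ (148, 7).  Check: 148²=21904, 447·7²=21903, difference 1.

148 7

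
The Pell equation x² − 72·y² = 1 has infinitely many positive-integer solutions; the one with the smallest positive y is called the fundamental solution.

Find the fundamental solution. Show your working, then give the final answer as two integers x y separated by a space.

d=72: √d = [8; 2,16] (ℓ=2, even), read p_1/q_1
i=0: a=8 ⇒ p=8, q=1
i=1: a=2 ⇒ p=17, q=2
fundamental: x₁=17, y₁=2  (since 289 − 72·4 = 1)

17 2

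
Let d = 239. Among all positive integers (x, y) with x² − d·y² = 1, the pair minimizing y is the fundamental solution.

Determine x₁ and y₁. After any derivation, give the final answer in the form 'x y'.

6195120 400729

√239 = [15; 2,5,1,2,4,15,4,2,1,5,2,30, …], period ℓ=12 (even) → k=11
i=0: a=15 ⇒ p=15, q=1
i=1: a=2 ⇒ p=31, q=2
i=2: a=5 ⇒ p=170, q=11
i=3: a=1 ⇒ p=201, q=13
…
i=7: a=4 ⇒ p=154117, q=9969
i=8: a=2 ⇒ p=346141, q=22390
i=9: a=1 ⇒ p=500258, q=32359
i=10: a=5 ⇒ p=2847431, q=184185
i=11: a=2 ⇒ p=6195120, q=400729
fundamental: x₁=6195120, y₁=400729  (since 38379511814400 − 239·160583731441 = 1)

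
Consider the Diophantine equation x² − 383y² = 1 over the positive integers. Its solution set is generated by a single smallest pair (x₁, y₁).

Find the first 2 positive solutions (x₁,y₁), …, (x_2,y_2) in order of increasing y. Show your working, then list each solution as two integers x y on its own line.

18768 959
704475647 35997024

[19; 1,1,3,19,3,1,1,38] for √383; ℓ=8 ⇒ convergent index 7
step 0: (19, 1)  from 19·(1,0) + (0,1)
…
step 2: (39, 2)  from 1·(20,1) + (19,1)
…
step 5: (8063, 412)  from 3·(2642,135) + (137,7)
step 6: (10705, 547)  from 1·(8063,412) + (2642,135)
step 7: (18768, 959)  from 1·(10705,547) + (8063,412)
(x₁, y₁) = (18768, 959);  18768² − 383·959² = 1 ✓
(18768+959√383)^2 = 704475647 + 35997024√383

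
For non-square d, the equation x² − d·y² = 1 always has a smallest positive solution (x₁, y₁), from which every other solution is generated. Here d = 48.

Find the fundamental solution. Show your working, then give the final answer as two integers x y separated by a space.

7 1

d=48: √d = [6; 1,12] (ℓ=2, even), read p_1/q_1
k=0  a_k=6  p_k/q_k = 6/1
k=1  a_k=1  p_k/q_k = 7/1
→ (7, 1).  Check: 7²=49, 48·1²=48, difference 1.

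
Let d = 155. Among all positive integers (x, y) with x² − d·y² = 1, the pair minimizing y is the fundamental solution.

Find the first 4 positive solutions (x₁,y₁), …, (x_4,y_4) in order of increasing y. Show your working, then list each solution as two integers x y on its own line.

[12; 2,4,2,24] for √155; ℓ=4 ⇒ convergent index 3
a_0=12:  p_0=12·1+0=12,  q_0=12·0+1=1
…
a_2=4:  p_2=4·25+12=112,  q_2=4·2+1=9
a_3=2:  p_3=2·112+25=249,  q_3=2·9+2=20
(x₁, y₁) = (249, 20);  249² − 155·20² = 1 ✓
(249+20√155)^2 = 124001 + 9960√155
(249+20√155)^3 = 61752249 + 4960060√155
(249+20√155)^4 = 30752496001 + 2470099920√155

249 20
124001 9960
61752249 4960060
30752496001 2470099920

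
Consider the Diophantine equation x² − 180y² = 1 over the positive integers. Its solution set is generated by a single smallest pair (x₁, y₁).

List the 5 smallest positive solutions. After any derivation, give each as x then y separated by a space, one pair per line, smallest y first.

d=180: √d = [13; 2,2,2,26] (ℓ=4, even), read p_3/q_3
a_0=13:  p_0=13·1+0=13,  q_0=13·0+1=1
…
a_2=2:  p_2=2·27+13=67,  q_2=2·2+1=5
a_3=2:  p_3=2·67+27=161,  q_3=2·5+2=12
→ (161, 12).  Check: 161²=25921, 180·12²=25920, difference 1.
(x_2, y_2) = (161·161 + 180·12·12, 161·12 + 12·161) = (51841, 3864)
(x_3, y_3) = (161·51841 + 180·12·3864, 161·3864 + 12·51841) = (16692641, 1244196)
(x_4, y_4) = (161·16692641 + 180·12·1244196, 161·1244196 + 12·16692641) = (5374978561, 400627248)
(x_5, y_5) = (161·5374978561 + 180·12·400627248, 161·400627248 + 12·5374978561) = (1730726404001, 129000729660)

161 12
51841 3864
16692641 1244196
5374978561 400627248
1730726404001 129000729660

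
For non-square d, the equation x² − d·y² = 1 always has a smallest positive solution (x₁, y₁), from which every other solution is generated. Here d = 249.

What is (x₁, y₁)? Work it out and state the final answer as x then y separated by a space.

[15; 1,3,1,1,5,…,3,1,30] for √249; ℓ=16 ⇒ convergent index 15
k=0  a_k=15  p_k/q_k = 15/1
k=1  a_k=1  p_k/q_k = 16/1
…
k=3  a_k=1  p_k/q_k = 79/5
k=4  a_k=1  p_k/q_k = 142/9
k=5  a_k=5  p_k/q_k = 789/50
k=6  a_k=1  p_k/q_k = 931/59
k=7  a_k=3  p_k/q_k = 3582/227
…
k=9  a_k=3  p_k/q_k = 113835/7214
…
k=11  a_k=5  p_k/q_k = 866765/54929
k=12  a_k=1  p_k/q_k = 1017351/64472
k=13  a_k=1  p_k/q_k = 1884116/119401
k=14  a_k=3  p_k/q_k = 6669699/422675
k=15  a_k=1  p_k/q_k = 8553815/542076
(x₁, y₁) = (8553815, 542076);  8553815² − 249·542076² = 1 ✓

8553815 542076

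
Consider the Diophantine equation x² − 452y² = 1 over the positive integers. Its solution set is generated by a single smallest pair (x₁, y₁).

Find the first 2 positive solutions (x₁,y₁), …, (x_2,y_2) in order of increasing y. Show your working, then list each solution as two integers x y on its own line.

d=452: √d = [21; 3,1,5,3,10,3,5,1,3,42] (ℓ=10, even), read p_9/q_9
k=0  a_k=21  p_k/q_k = 21/1
…
k=3  a_k=5  p_k/q_k = 489/23
…
k=5  a_k=10  p_k/q_k = 16009/753
…
k=7  a_k=5  p_k/q_k = 263904/12413
k=8  a_k=1  p_k/q_k = 313483/14745
k=9  a_k=3  p_k/q_k = 1204353/56648
(x₁, y₁) = (1204353, 56648);  1204353² − 452·56648² = 1 ✓
(1204353+56648√452)^2 = 2900932297217 + 136448377488√452

1204353 56648
2900932297217 136448377488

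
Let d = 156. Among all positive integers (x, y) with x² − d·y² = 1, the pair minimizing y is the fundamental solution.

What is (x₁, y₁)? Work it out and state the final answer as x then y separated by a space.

25 2

[12; 2,24] for √156; ℓ=2 ⇒ convergent index 1
k=0  a_k=12  p_k/q_k = 12/1
k=1  a_k=2  p_k/q_k = 25/2
fundamental: x₁=25, y₁=2  (since 625 − 156·4 = 1)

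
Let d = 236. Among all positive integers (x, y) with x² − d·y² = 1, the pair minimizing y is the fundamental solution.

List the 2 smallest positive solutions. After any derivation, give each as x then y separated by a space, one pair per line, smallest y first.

√236 → a₀=15, period (2,1,3,5,1,6,1,5,3,1,2,30); ℓ=12 even so k=11
step 0: (15, 1)  from 15·(1,0) + (0,1)
…
step 4: (891, 58)  from 5·(169,11) + (46,3)
…
step 6: (7251, 472)  from 6·(1060,69) + (891,58)
…
step 10: (203535, 13249)  from 1·(154729,10072) + (48806,3177)
step 11: (561799, 36570)  from 2·(203535,13249) + (154729,10072)
→ (561799, 36570).  Check: 561799²=315618116401, 236·36570²=315618116400, difference 1.
n=2: (561799,36570)∘(561799,36570) = (561799·561799+236·36570·36570, 561799·36570+36570·561799) = (631236232801,41089978860)

561799 36570
631236232801 41089978860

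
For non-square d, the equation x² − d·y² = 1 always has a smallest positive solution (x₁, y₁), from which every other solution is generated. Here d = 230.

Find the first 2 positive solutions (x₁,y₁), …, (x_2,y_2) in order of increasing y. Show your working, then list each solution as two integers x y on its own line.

91 6
16561 1092

√230 = [15; 6,30, …], period ℓ=2 (even) → k=1
step 0: (15, 1)  from 15·(1,0) + (0,1)
step 1: (91, 6)  from 6·(15,1) + (1,0)
(x₁, y₁) = (91, 6);  91² − 230·6² = 1 ✓
n=2: (91,6)∘(91,6) = (91·91+230·6·6, 91·6+6·91) = (16561,1092)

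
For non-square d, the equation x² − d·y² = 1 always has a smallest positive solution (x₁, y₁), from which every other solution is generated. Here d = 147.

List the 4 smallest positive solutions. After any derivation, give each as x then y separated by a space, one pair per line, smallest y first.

97 8
18817 1552
3650401 301080
708158977 58407968

√147 = [12; 8,24, …], period ℓ=2 (even) → k=1
k=0  a_k=12  p_k/q_k = 12/1
k=1  a_k=8  p_k/q_k = 97/8
→ (97, 8).  Check: 97²=9409, 147·8²=9408, difference 1.
(97+8√147)^2 = 18817 + 1552√147
(97+8√147)^3 = 3650401 + 301080√147
(97+8√147)^4 = 708158977 + 58407968√147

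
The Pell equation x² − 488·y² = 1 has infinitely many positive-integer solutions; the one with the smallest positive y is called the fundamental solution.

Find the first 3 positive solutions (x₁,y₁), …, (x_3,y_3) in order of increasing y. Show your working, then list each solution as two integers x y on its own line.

√488 → a₀=22, period (11,44); ℓ=2 even so k=1
step 0: (22, 1)  from 22·(1,0) + (0,1)
step 1: (243, 11)  from 11·(22,1) + (1,0)
(x₁, y₁) = (243, 11);  243² − 488·11² = 1 ✓
n=2: (243,11)∘(243,11) = (243·243+488·11·11, 243·11+11·243) = (118097,5346)
n=3: (118097,5346)∘(243,11) = (243·118097+488·11·5346, 243·5346+11·118097) = (57394899,2598145)

243 11
118097 5346
57394899 2598145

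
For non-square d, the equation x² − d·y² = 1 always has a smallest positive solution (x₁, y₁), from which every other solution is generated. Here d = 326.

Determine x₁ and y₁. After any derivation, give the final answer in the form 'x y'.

325 18

√326 → a₀=18, period (18,36); ℓ=2 even so k=1
a_0=18:  p_0=18·1+0=18,  q_0=18·0+1=1
a_1=18:  p_1=18·18+1=325,  q_1=18·1+0=18
→ (325, 18).  Check: 325²=105625, 326·18²=105624, difference 1.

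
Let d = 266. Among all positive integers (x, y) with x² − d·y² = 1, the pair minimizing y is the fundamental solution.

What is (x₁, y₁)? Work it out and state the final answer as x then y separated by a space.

√266 = [16; 3,4,3,32, …], period ℓ=4 (even) → k=3
step 0: (16, 1)  from 16·(1,0) + (0,1)
…
step 2: (212, 13)  from 4·(49,3) + (16,1)
step 3: (685, 42)  from 3·(212,13) + (49,3)
→ (685, 42).  Check: 685²=469225, 266·42²=469224, difference 1.

685 42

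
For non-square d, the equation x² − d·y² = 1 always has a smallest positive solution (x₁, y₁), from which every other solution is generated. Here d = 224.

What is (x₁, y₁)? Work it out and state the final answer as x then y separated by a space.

[14; 1,28] for √224; ℓ=2 ⇒ convergent index 1
step 0: (14, 1)  from 14·(1,0) + (0,1)
step 1: (15, 1)  from 1·(14,1) + (1,0)
fundamental: x₁=15, y₁=1  (since 225 − 224·1 = 1)

15 1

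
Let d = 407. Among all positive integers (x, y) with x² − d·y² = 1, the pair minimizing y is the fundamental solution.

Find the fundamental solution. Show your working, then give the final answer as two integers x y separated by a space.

2663 132

d=407: √d = [20; 5,1,2,1,5,40] (ℓ=6, even), read p_5/q_5
a_0=20:  p_0=20·1+0=20,  q_0=20·0+1=1
…
a_2=1:  p_2=1·101+20=121,  q_2=1·5+1=6
…
a_4=1:  p_4=1·343+121=464,  q_4=1·17+6=23
a_5=5:  p_5=5·464+343=2663,  q_5=5·23+17=132
(x₁, y₁) = (2663, 132);  2663² − 407·132² = 1 ✓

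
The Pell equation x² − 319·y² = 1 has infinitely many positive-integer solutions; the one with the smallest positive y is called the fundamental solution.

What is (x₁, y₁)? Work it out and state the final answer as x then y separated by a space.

d=319: √d = [17; 1,6,5,1,4,…,6,1,34] (ℓ=14, even), read p_13/q_13
i=0: a=17 ⇒ p=17, q=1
…
i=2: a=6 ⇒ p=125, q=7
i=3: a=5 ⇒ p=643, q=36
i=4: a=1 ⇒ p=768, q=43
i=5: a=4 ⇒ p=3715, q=208
i=6: a=3 ⇒ p=11913, q=667
i=7: a=1 ⇒ p=15628, q=875
i=8: a=3 ⇒ p=58797, q=3292
…
i=10: a=1 ⇒ p=309613, q=17335
i=11: a=5 ⇒ p=1798881, q=100718
i=12: a=6 ⇒ p=11102899, q=621643
i=13: a=1 ⇒ p=12901780, q=722361
fundamental: x₁=12901780, y₁=722361  (since 166455927168400 − 319·521805414321 = 1)

12901780 722361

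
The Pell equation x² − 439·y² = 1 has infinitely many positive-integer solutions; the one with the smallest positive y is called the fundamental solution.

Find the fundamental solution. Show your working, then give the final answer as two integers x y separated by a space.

440 21

[20; 1,19,1,40] for √439; ℓ=4 ⇒ convergent index 3
step 0: (20, 1)  from 20·(1,0) + (0,1)
step 1: (21, 1)  from 1·(20,1) + (1,0)
step 2: (419, 20)  from 19·(21,1) + (20,1)
step 3: (440, 21)  from 1·(419,20) + (21,1)
fundamental: x₁=440, y₁=21  (since 193600 − 439·441 = 1)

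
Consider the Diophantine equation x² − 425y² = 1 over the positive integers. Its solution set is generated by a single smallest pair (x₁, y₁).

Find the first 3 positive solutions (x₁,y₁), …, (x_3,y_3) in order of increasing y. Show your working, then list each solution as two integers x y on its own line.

143649 6968
41270070401 2001892464
11856808685922849 575139701115304

√425 = [20; 1,1,1,1,1,1,40, …], period ℓ=7 (odd) → k=13
i=0: a=20 ⇒ p=20, q=1
i=1: a=1 ⇒ p=21, q=1
…
i=3: a=1 ⇒ p=62, q=3
i=4: a=1 ⇒ p=103, q=5
…
i=6: a=1 ⇒ p=268, q=13
i=7: a=40 ⇒ p=10885, q=528
i=8: a=1 ⇒ p=11153, q=541
i=9: a=1 ⇒ p=22038, q=1069
i=10: a=1 ⇒ p=33191, q=1610
…
i=12: a=1 ⇒ p=88420, q=4289
i=13: a=1 ⇒ p=143649, q=6968
→ (143649, 6968).  Check: 143649²=20635035201, 425·6968²=20635035200, difference 1.
(143649+6968√425)^2 = 41270070401 + 2001892464√425
(143649+6968√425)^3 = 11856808685922849 + 575139701115304√425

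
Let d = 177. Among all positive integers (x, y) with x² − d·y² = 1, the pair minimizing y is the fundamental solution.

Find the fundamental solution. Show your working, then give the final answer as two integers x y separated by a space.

62423 4692

[13; 3,3,2,8,2,3,3,26] for √177; ℓ=8 ⇒ convergent index 7
i=0: a=13 ⇒ p=13, q=1
i=1: a=3 ⇒ p=40, q=3
i=2: a=3 ⇒ p=133, q=10
…
i=5: a=2 ⇒ p=5468, q=411
i=6: a=3 ⇒ p=18985, q=1427
i=7: a=3 ⇒ p=62423, q=4692
(x₁, y₁) = (62423, 4692);  62423² − 177·4692² = 1 ✓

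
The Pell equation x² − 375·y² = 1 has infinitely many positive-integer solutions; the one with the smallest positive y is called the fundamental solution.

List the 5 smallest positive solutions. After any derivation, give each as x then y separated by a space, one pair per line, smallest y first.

15124 781
457470751 23623688
13837575261124 714569313843
418558976041008001 21614292581499376
12660571893450834753124 653789121290623811405

√375 → a₀=19, period (2,1,2,1,5,1,2,1,2,38); ℓ=10 even so k=9
k=0  a_k=19  p_k/q_k = 19/1
k=1  a_k=2  p_k/q_k = 39/2
…
k=4  a_k=1  p_k/q_k = 213/11
…
k=8  a_k=1  p_k/q_k = 5519/285
k=9  a_k=2  p_k/q_k = 15124/781
(x₁, y₁) = (15124, 781);  15124² − 375·781² = 1 ✓
(15124+781√375)^2 = 457470751 + 23623688√375
(15124+781√375)^3 = 13837575261124 + 714569313843√375
(15124+781√375)^4 = 418558976041008001 + 21614292581499376√375
(15124+781√375)^5 = 12660571893450834753124 + 653789121290623811405√375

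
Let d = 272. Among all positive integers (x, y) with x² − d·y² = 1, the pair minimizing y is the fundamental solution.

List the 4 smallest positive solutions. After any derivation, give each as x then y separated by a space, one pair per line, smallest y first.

√272 = [16; 2,32, …], period ℓ=2 (even) → k=1
i=0: a=16 ⇒ p=16, q=1
i=1: a=2 ⇒ p=33, q=2
→ (33, 2).  Check: 33²=1089, 272·2²=1088, difference 1.
(33+2√272)^2 = 2177 + 132√272
(33+2√272)^3 = 143649 + 8710√272
(33+2√272)^4 = 9478657 + 574728√272

33 2
2177 132
143649 8710
9478657 574728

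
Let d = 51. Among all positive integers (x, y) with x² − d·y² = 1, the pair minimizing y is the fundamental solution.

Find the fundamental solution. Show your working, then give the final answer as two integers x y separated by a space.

50 7

√51 = [7; 7,14, …], period ℓ=2 (even) → k=1
a_0=7:  p_0=7·1+0=7,  q_0=7·0+1=1
a_1=7:  p_1=7·7+1=50,  q_1=7·1+0=7
→ (50, 7).  Check: 50²=2500, 51·7²=2499, difference 1.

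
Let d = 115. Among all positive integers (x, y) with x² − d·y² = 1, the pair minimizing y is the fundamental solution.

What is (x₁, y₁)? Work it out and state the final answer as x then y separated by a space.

1126 105

√115 → a₀=10, period (1,2,1,1,1,1,1,2,1,20); ℓ=10 even so k=9
k=0  a_k=10  p_k/q_k = 10/1
k=1  a_k=1  p_k/q_k = 11/1
k=2  a_k=2  p_k/q_k = 32/3
…
k=4  a_k=1  p_k/q_k = 75/7
k=5  a_k=1  p_k/q_k = 118/11
k=6  a_k=1  p_k/q_k = 193/18
…
k=8  a_k=2  p_k/q_k = 815/76
k=9  a_k=1  p_k/q_k = 1126/105
(x₁, y₁) = (1126, 105);  1126² − 115·105² = 1 ✓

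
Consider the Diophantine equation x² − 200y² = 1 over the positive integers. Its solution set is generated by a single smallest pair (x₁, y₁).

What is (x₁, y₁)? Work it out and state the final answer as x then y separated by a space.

99 7

√200 → a₀=14, period (7,28); ℓ=2 even so k=1
step 0: (14, 1)  from 14·(1,0) + (0,1)
step 1: (99, 7)  from 7·(14,1) + (1,0)
fundamental: x₁=99, y₁=7  (since 9801 − 200·49 = 1)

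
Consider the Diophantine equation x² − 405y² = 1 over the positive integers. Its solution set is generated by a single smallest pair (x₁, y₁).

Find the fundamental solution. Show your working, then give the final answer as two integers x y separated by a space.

√405 = [20; 8,40, …], period ℓ=2 (even) → k=1
step 0: (20, 1)  from 20·(1,0) + (0,1)
step 1: (161, 8)  from 8·(20,1) + (1,0)
→ (161, 8).  Check: 161²=25921, 405·8²=25920, difference 1.

161 8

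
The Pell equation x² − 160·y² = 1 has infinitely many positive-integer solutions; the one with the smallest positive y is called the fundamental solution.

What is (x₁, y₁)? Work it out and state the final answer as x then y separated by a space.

√160 → a₀=12, period (1,1,1,5,1,1,1,24); ℓ=8 even so k=7
k=0  a_k=12  p_k/q_k = 12/1
k=1  a_k=1  p_k/q_k = 13/1
k=2  a_k=1  p_k/q_k = 25/2
k=3  a_k=1  p_k/q_k = 38/3
k=4  a_k=5  p_k/q_k = 215/17
…
k=6  a_k=1  p_k/q_k = 468/37
k=7  a_k=1  p_k/q_k = 721/57
fundamental: x₁=721, y₁=57  (since 519841 − 160·3249 = 1)

721 57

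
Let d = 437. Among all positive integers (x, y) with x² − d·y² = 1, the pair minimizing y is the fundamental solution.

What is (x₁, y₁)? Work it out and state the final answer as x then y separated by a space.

4599 220

d=437: √d = [20; 1,9,2,9,1,40] (ℓ=6, even), read p_5/q_5
k=0  a_k=20  p_k/q_k = 20/1
…
k=2  a_k=9  p_k/q_k = 209/10
k=3  a_k=2  p_k/q_k = 439/21
k=4  a_k=9  p_k/q_k = 4160/199
k=5  a_k=1  p_k/q_k = 4599/220
fundamental: x₁=4599, y₁=220  (since 21150801 − 437·48400 = 1)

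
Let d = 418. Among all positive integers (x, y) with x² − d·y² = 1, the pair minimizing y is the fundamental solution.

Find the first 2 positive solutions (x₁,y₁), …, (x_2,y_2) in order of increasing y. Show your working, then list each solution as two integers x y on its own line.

√418 = [20; 2,4,20,4,2,40, …], period ℓ=6 (even) → k=5
a_0=20:  p_0=20·1+0=20,  q_0=20·0+1=1
…
a_3=20:  p_3=20·184+41=3721,  q_3=20·9+2=182
a_4=4:  p_4=4·3721+184=15068,  q_4=4·182+9=737
a_5=2:  p_5=2·15068+3721=33857,  q_5=2·737+182=1656
(x₁, y₁) = (33857, 1656);  33857² − 418·1656² = 1 ✓
n=2: (33857,1656)∘(33857,1656) = (33857·33857+418·1656·1656, 33857·1656+1656·33857) = (2292592897,112134384)

33857 1656
2292592897 112134384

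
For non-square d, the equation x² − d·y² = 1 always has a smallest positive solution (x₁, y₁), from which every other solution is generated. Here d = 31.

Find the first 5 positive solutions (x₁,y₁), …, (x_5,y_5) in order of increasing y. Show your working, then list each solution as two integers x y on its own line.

1520 273
4620799 829920
14047227440 2522956527
42703566796801 7669787012160
129818829015047600 23316149994009873

[5; 1,1,3,5,3,1,1,10] for √31; ℓ=8 ⇒ convergent index 7
i=0: a=5 ⇒ p=5, q=1
i=1: a=1 ⇒ p=6, q=1
i=2: a=1 ⇒ p=11, q=2
…
i=4: a=5 ⇒ p=206, q=37
i=5: a=3 ⇒ p=657, q=118
i=6: a=1 ⇒ p=863, q=155
i=7: a=1 ⇒ p=1520, q=273
fundamental: x₁=1520, y₁=273  (since 2310400 − 31·74529 = 1)
k=2:  x_2 = 1520·1520+31·273·273 = 4620799,  y_2 = 1520·273+273·1520 = 829920
k=3:  x_3 = 1520·4620799+31·273·829920 = 14047227440,  y_3 = 1520·829920+273·4620799 = 2522956527
k=4:  x_4 = 1520·14047227440+31·273·2522956527 = 42703566796801,  y_4 = 1520·2522956527+273·14047227440 = 7669787012160
k=5:  x_5 = 1520·42703566796801+31·273·7669787012160 = 129818829015047600,  y_5 = 1520·7669787012160+273·42703566796801 = 23316149994009873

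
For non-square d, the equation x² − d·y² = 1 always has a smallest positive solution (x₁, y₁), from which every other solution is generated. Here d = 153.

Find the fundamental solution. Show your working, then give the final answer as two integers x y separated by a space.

d=153: √d = [12; 2,1,2,2,2,1,2,24] (ℓ=8, even), read p_7/q_7
a_0=12:  p_0=12·1+0=12,  q_0=12·0+1=1
a_1=2:  p_1=2·12+1=25,  q_1=2·1+0=2
a_2=1:  p_2=1·25+12=37,  q_2=1·2+1=3
a_3=2:  p_3=2·37+25=99,  q_3=2·3+2=8
a_4=2:  p_4=2·99+37=235,  q_4=2·8+3=19
a_5=2:  p_5=2·235+99=569,  q_5=2·19+8=46
a_6=1:  p_6=1·569+235=804,  q_6=1·46+19=65
a_7=2:  p_7=2·804+569=2177,  q_7=2·65+46=176
(x₁, y₁) = (2177, 176);  2177² − 153·176² = 1 ✓

2177 176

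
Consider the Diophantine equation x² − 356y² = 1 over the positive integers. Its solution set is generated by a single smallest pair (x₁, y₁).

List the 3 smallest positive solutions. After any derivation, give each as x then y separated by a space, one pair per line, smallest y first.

500001 26500
500002000001 26500053000
500003000004500001 26500106000079500

√356 = [18; 1,6,1,1,2,…,6,1,36, …], period ℓ=14 (even) → k=13
k=0  a_k=18  p_k/q_k = 18/1
…
k=2  a_k=6  p_k/q_k = 132/7
k=3  a_k=1  p_k/q_k = 151/8
k=4  a_k=1  p_k/q_k = 283/15
k=5  a_k=2  p_k/q_k = 717/38
k=6  a_k=1  p_k/q_k = 1000/53
k=7  a_k=8  p_k/q_k = 8717/462
k=8  a_k=1  p_k/q_k = 9717/515
k=9  a_k=2  p_k/q_k = 28151/1492
k=10  a_k=1  p_k/q_k = 37868/2007
…
k=12  a_k=6  p_k/q_k = 433982/23001
k=13  a_k=1  p_k/q_k = 500001/26500
→ (500001, 26500).  Check: 500001²=250001000001, 356·26500²=250001000000, difference 1.
k=2:  x_2 = 500001·500001+356·26500·26500 = 500002000001,  y_2 = 500001·26500+26500·500001 = 26500053000
k=3:  x_3 = 500001·500002000001+356·26500·26500053000 = 500003000004500001,  y_3 = 500001·26500053000+26500·500002000001 = 26500106000079500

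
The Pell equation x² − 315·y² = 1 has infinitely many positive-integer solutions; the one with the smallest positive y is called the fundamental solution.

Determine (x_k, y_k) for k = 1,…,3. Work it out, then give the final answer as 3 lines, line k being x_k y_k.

d=315: √d = [17; 1,2,1,34] (ℓ=4, even), read p_3/q_3
i=0: a=17 ⇒ p=17, q=1
i=1: a=1 ⇒ p=18, q=1
i=2: a=2 ⇒ p=53, q=3
i=3: a=1 ⇒ p=71, q=4
fundamental: x₁=71, y₁=4  (since 5041 − 315·16 = 1)
(71+4√315)^2 = 10081 + 568√315
(71+4√315)^3 = 1431431 + 80652√315

71 4
10081 568
1431431 80652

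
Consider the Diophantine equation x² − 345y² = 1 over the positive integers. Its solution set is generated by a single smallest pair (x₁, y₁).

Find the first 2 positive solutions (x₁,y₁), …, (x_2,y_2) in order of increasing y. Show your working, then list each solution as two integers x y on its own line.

6761 364
91422241 4922008

[18; 1,1,2,1,6,1,2,1,1,36] for √345; ℓ=10 ⇒ convergent index 9
step 0: (18, 1)  from 18·(1,0) + (0,1)
step 1: (19, 1)  from 1·(18,1) + (1,0)
step 2: (37, 2)  from 1·(19,1) + (18,1)
step 3: (93, 5)  from 2·(37,2) + (19,1)
step 4: (130, 7)  from 1·(93,5) + (37,2)
…
step 6: (1003, 54)  from 1·(873,47) + (130,7)
step 7: (2879, 155)  from 2·(1003,54) + (873,47)
step 8: (3882, 209)  from 1·(2879,155) + (1003,54)
step 9: (6761, 364)  from 1·(3882,209) + (2879,155)
(x₁, y₁) = (6761, 364);  6761² − 345·364² = 1 ✓
(6761+364√345)^2 = 91422241 + 4922008√345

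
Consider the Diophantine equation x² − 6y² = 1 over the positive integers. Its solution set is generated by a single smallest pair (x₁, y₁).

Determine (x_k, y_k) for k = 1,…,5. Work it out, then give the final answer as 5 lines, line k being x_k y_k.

d=6: √d = [2; 2,4] (ℓ=2, even), read p_1/q_1
k=0  a_k=2  p_k/q_k = 2/1
k=1  a_k=2  p_k/q_k = 5/2
(x₁, y₁) = (5, 2);  5² − 6·2² = 1 ✓
n=2: (5,2)∘(5,2) = (5·5+6·2·2, 5·2+2·5) = (49,20)
n=3: (49,20)∘(5,2) = (5·49+6·2·20, 5·20+2·49) = (485,198)
n=4: (485,198)∘(5,2) = (5·485+6·2·198, 5·198+2·485) = (4801,1960)
n=5: (4801,1960)∘(5,2) = (5·4801+6·2·1960, 5·1960+2·4801) = (47525,19402)

5 2
49 20
485 198
4801 1960
47525 19402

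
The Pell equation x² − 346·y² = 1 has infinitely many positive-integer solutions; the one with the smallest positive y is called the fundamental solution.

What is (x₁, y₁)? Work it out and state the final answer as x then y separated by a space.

[18; 1,1,1,1,36] for √346; ℓ=5 ⇒ convergent index 9
step 0: (18, 1)  from 18·(1,0) + (0,1)
step 1: (19, 1)  from 1·(18,1) + (1,0)
step 2: (37, 2)  from 1·(19,1) + (18,1)
step 3: (56, 3)  from 1·(37,2) + (19,1)
step 4: (93, 5)  from 1·(56,3) + (37,2)
step 5: (3404, 183)  from 36·(93,5) + (56,3)
step 6: (3497, 188)  from 1·(3404,183) + (93,5)
step 7: (6901, 371)  from 1·(3497,188) + (3404,183)
step 8: (10398, 559)  from 1·(6901,371) + (3497,188)
step 9: (17299, 930)  from 1·(10398,559) + (6901,371)
fundamental: x₁=17299, y₁=930  (since 299255401 − 346·864900 = 1)

17299 930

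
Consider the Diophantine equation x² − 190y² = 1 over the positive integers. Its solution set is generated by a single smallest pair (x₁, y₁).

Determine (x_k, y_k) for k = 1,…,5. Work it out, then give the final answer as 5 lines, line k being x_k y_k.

52021 3774
5412368881 392654508
563113683064981 40852560317562
58587473808034384321 4250382080167131096
6095557949372399730460501 442218252343896093172470

√190 → a₀=13, period (1,3,1,1,1,…,3,1,26); ℓ=14 even so k=13
step 0: (13, 1)  from 13·(1,0) + (0,1)
step 1: (14, 1)  from 1·(13,1) + (1,0)
step 2: (55, 4)  from 3·(14,1) + (13,1)
step 3: (69, 5)  from 1·(55,4) + (14,1)
step 4: (124, 9)  from 1·(69,5) + (55,4)
step 5: (193, 14)  from 1·(124,9) + (69,5)
step 6: (510, 37)  from 2·(193,14) + (124,9)
step 7: (1213, 88)  from 2·(510,37) + (193,14)
…
step 9: (4149, 301)  from 1·(2936,213) + (1213,88)
…
step 12: (40787, 2959)  from 3·(11234,815) + (7085,514)
step 13: (52021, 3774)  from 1·(40787,2959) + (11234,815)
fundamental: x₁=52021, y₁=3774  (since 2706184441 − 190·14243076 = 1)
(52021+3774√190)^2 = 5412368881 + 392654508√190
(52021+3774√190)^3 = 563113683064981 + 40852560317562√190
(52021+3774√190)^4 = 58587473808034384321 + 4250382080167131096√190
(52021+3774√190)^5 = 6095557949372399730460501 + 442218252343896093172470√190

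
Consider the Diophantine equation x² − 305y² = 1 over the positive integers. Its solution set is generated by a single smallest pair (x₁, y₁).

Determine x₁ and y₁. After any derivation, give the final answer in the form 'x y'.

489 28

√305 = [17; 2,6,2,34, …], period ℓ=4 (even) → k=3
i=0: a=17 ⇒ p=17, q=1
…
i=2: a=6 ⇒ p=227, q=13
i=3: a=2 ⇒ p=489, q=28
(x₁, y₁) = (489, 28);  489² − 305·28² = 1 ✓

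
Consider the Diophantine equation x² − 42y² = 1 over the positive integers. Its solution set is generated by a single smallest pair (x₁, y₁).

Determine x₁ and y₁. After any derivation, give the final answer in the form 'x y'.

13 2

[6; 2,12] for √42; ℓ=2 ⇒ convergent index 1
step 0: (6, 1)  from 6·(1,0) + (0,1)
step 1: (13, 2)  from 2·(6,1) + (1,0)
→ (13, 2).  Check: 13²=169, 42·2²=168, difference 1.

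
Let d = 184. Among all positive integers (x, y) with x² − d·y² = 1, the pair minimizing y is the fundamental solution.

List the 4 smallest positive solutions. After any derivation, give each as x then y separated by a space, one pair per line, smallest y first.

[13; 1,1,3,2,1,2,1,2,3,1,1,26] for √184; ℓ=12 ⇒ convergent index 11
i=0: a=13 ⇒ p=13, q=1
i=1: a=1 ⇒ p=14, q=1
…
i=3: a=3 ⇒ p=95, q=7
i=4: a=2 ⇒ p=217, q=16
i=5: a=1 ⇒ p=312, q=23
…
i=7: a=1 ⇒ p=1153, q=85
…
i=9: a=3 ⇒ p=10594, q=781
i=10: a=1 ⇒ p=13741, q=1013
i=11: a=1 ⇒ p=24335, q=1794
fundamental: x₁=24335, y₁=1794  (since 592192225 − 184·3218436 = 1)
n=2: (24335,1794)∘(24335,1794) = (24335·24335+184·1794·1794, 24335·1794+1794·24335) = (1184384449,87313980)
n=3: (1184384449,87313980)∘(24335,1794) = (24335·1184384449+184·1794·87313980, 24335·87313980+1794·1184384449) = (57643991108495,4249571404806)
n=4: (57643991108495,4249571404806)∘(24335,1794) = (24335·57643991108495+184·1794·4249571404806, 24335·4249571404806+1794·57643991108495) = (2805533046066067201,206826640184594040)

24335 1794
1184384449 87313980
57643991108495 4249571404806
2805533046066067201 206826640184594040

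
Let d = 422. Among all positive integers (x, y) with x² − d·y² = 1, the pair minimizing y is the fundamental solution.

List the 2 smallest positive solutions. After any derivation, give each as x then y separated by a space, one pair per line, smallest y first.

√422 = [20; 1,1,5,2,1,…,1,1,40, …], period ℓ=14 (even) → k=13
k=0  a_k=20  p_k/q_k = 20/1
k=1  a_k=1  p_k/q_k = 21/1
…
k=3  a_k=5  p_k/q_k = 226/11
…
k=6  a_k=3  p_k/q_k = 2650/129
k=7  a_k=20  p_k/q_k = 53719/2615
…
k=9  a_k=1  p_k/q_k = 217526/10589
…
k=11  a_k=5  p_k/q_k = 3211821/156349
k=12  a_k=1  p_k/q_k = 3810680/185501
k=13  a_k=1  p_k/q_k = 7022501/341850
fundamental: x₁=7022501, y₁=341850  (since 49315520295001 − 422·116861422500 = 1)
k=2:  x_2 = 7022501·7022501+422·341850·341850 = 98631040590001,  y_2 = 7022501·341850+341850·7022501 = 4801283933700

7022501 341850
98631040590001 4801283933700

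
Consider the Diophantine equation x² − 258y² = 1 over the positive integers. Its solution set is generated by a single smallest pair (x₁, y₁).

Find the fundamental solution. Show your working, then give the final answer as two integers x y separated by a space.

257 16

d=258: √d = [16; 16,32] (ℓ=2, even), read p_1/q_1
i=0: a=16 ⇒ p=16, q=1
i=1: a=16 ⇒ p=257, q=16
(x₁, y₁) = (257, 16);  257² − 258·16² = 1 ✓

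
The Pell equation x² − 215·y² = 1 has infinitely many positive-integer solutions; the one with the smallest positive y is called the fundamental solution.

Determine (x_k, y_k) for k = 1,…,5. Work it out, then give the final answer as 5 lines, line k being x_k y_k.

√215 → a₀=14, period (1,1,1,28); ℓ=4 even so k=3
k=0  a_k=14  p_k/q_k = 14/1
…
k=2  a_k=1  p_k/q_k = 29/2
k=3  a_k=1  p_k/q_k = 44/3
→ (44, 3).  Check: 44²=1936, 215·3²=1935, difference 1.
(x_2, y_2) = (44·44 + 215·3·3, 44·3 + 3·44) = (3871, 264)
(x_3, y_3) = (44·3871 + 215·3·264, 44·264 + 3·3871) = (340604, 23229)
(x_4, y_4) = (44·340604 + 215·3·23229, 44·23229 + 3·340604) = (29969281, 2043888)
(x_5, y_5) = (44·29969281 + 215·3·2043888, 44·2043888 + 3·29969281) = (2636956124, 179838915)

44 3
3871 264
340604 23229
29969281 2043888
2636956124 179838915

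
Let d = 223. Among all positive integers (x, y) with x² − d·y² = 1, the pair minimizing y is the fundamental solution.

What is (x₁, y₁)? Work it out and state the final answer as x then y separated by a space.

[14; 1,13,1,28] for √223; ℓ=4 ⇒ convergent index 3
k=0  a_k=14  p_k/q_k = 14/1
…
k=2  a_k=13  p_k/q_k = 209/14
k=3  a_k=1  p_k/q_k = 224/15
fundamental: x₁=224, y₁=15  (since 50176 − 223·225 = 1)

224 15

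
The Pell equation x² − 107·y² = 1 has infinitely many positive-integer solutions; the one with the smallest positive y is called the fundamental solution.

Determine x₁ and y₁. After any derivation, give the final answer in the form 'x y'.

962 93

d=107: √d = [10; 2,1,9,1,2,20] (ℓ=6, even), read p_5/q_5
i=0: a=10 ⇒ p=10, q=1
i=1: a=2 ⇒ p=21, q=2
…
i=3: a=9 ⇒ p=300, q=29
i=4: a=1 ⇒ p=331, q=32
i=5: a=2 ⇒ p=962, q=93
→ (962, 93).  Check: 962²=925444, 107·93²=925443, difference 1.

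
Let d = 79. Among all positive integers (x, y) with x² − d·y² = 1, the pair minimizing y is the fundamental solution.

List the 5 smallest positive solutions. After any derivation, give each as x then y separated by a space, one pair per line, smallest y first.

[8; 1,7,1,16] for √79; ℓ=4 ⇒ convergent index 3
i=0: a=8 ⇒ p=8, q=1
i=1: a=1 ⇒ p=9, q=1
i=2: a=7 ⇒ p=71, q=8
i=3: a=1 ⇒ p=80, q=9
(x₁, y₁) = (80, 9);  80² − 79·9² = 1 ✓
n=2: (80,9)∘(80,9) = (80·80+79·9·9, 80·9+9·80) = (12799,1440)
n=3: (12799,1440)∘(80,9) = (80·12799+79·9·1440, 80·1440+9·12799) = (2047760,230391)
n=4: (2047760,230391)∘(80,9) = (80·2047760+79·9·230391, 80·230391+9·2047760) = (327628801,36861120)
n=5: (327628801,36861120)∘(80,9) = (80·327628801+79·9·36861120, 80·36861120+9·327628801) = (52418560400,5897548809)

80 9
12799 1440
2047760 230391
327628801 36861120
52418560400 5897548809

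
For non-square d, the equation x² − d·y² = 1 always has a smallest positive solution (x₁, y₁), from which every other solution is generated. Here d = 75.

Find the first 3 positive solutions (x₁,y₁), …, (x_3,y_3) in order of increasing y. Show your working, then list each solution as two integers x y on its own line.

√75 → a₀=8, period (1,1,1,16); ℓ=4 even so k=3
a_0=8:  p_0=8·1+0=8,  q_0=8·0+1=1
a_1=1:  p_1=1·8+1=9,  q_1=1·1+0=1
a_2=1:  p_2=1·9+8=17,  q_2=1·1+1=2
a_3=1:  p_3=1·17+9=26,  q_3=1·2+1=3
(x₁, y₁) = (26, 3);  26² − 75·3² = 1 ✓
(26+3√75)^2 = 1351 + 156√75
(26+3√75)^3 = 70226 + 8109√75

26 3
1351 156
70226 8109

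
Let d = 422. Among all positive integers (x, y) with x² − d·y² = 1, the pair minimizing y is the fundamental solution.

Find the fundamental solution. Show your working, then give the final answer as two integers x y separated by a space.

√422 = [20; 1,1,5,2,1,…,1,1,40, …], period ℓ=14 (even) → k=13
i=0: a=20 ⇒ p=20, q=1
…
i=3: a=5 ⇒ p=226, q=11
…
i=5: a=1 ⇒ p=719, q=35
…
i=8: a=3 ⇒ p=163807, q=7974
…
i=10: a=2 ⇒ p=598859, q=29152
…
i=12: a=1 ⇒ p=3810680, q=185501
i=13: a=1 ⇒ p=7022501, q=341850
→ (7022501, 341850).  Check: 7022501²=49315520295001, 422·341850²=49315520295000, difference 1.

7022501 341850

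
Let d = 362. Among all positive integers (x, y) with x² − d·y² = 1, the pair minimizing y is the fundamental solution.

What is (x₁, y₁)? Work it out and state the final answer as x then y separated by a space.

√362 → a₀=19, period (38); ℓ=1 odd so k=1
i=0: a=19 ⇒ p=19, q=1
i=1: a=38 ⇒ p=723, q=38
→ (723, 38).  Check: 723²=522729, 362·38²=522728, difference 1.

723 38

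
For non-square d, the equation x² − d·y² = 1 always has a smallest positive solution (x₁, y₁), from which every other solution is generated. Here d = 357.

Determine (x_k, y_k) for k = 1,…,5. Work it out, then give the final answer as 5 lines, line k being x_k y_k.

3401 180
23133601 1224360
157354750601 8328096540
1070326990454401 56647711440720
7280364031716085001 385317724891680900

[18; 1,8,2,8,1,36] for √357; ℓ=6 ⇒ convergent index 5
i=0: a=18 ⇒ p=18, q=1
i=1: a=1 ⇒ p=19, q=1
i=2: a=8 ⇒ p=170, q=9
i=3: a=2 ⇒ p=359, q=19
i=4: a=8 ⇒ p=3042, q=161
i=5: a=1 ⇒ p=3401, q=180
fundamental: x₁=3401, y₁=180  (since 11566801 − 357·32400 = 1)
(x_2, y_2) = (3401·3401 + 357·180·180, 3401·180 + 180·3401) = (23133601, 1224360)
(x_3, y_3) = (3401·23133601 + 357·180·1224360, 3401·1224360 + 180·23133601) = (157354750601, 8328096540)
(x_4, y_4) = (3401·157354750601 + 357·180·8328096540, 3401·8328096540 + 180·157354750601) = (1070326990454401, 56647711440720)
(x_5, y_5) = (3401·1070326990454401 + 357·180·56647711440720, 3401·56647711440720 + 180·1070326990454401) = (7280364031716085001, 385317724891680900)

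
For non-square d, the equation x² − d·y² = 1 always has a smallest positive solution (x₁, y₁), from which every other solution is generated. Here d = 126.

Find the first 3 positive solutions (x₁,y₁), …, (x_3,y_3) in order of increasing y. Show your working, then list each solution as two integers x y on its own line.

449 40
403201 35920
362074049 32256120

[11; 4,2,4,22] for √126; ℓ=4 ⇒ convergent index 3
k=0  a_k=11  p_k/q_k = 11/1
…
k=2  a_k=2  p_k/q_k = 101/9
k=3  a_k=4  p_k/q_k = 449/40
fundamental: x₁=449, y₁=40  (since 201601 − 126·1600 = 1)
k=2:  x_2 = 449·449+126·40·40 = 403201,  y_2 = 449·40+40·449 = 35920
k=3:  x_3 = 449·403201+126·40·35920 = 362074049,  y_3 = 449·35920+40·403201 = 32256120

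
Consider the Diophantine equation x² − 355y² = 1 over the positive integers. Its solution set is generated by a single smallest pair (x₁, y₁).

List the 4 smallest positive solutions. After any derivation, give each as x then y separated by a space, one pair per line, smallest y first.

√355 → a₀=18, period (1,5,3,3,1,6,1,3,3,5,1,36); ℓ=12 even so k=11
k=0  a_k=18  p_k/q_k = 18/1
…
k=2  a_k=5  p_k/q_k = 113/6
k=3  a_k=3  p_k/q_k = 358/19
k=4  a_k=3  p_k/q_k = 1187/63
…
k=9  a_k=3  p_k/q_k = 151391/8035
k=10  a_k=5  p_k/q_k = 803418/42641
k=11  a_k=1  p_k/q_k = 954809/50676
(x₁, y₁) = (954809, 50676);  954809² − 355·50676² = 1 ✓
(x_2, y_2) = (954809·954809 + 355·50676·50676, 954809·50676 + 50676·954809) = (1823320452961, 96771801768)
(x_3, y_3) = (954809·1823320452961 + 355·50676·96771801768, 954809·96771801768 + 50676·1823320452961) = (3481845556741524089, 184797174548553948)
(x_4, y_4) = (954809·3481845556741524089 + 355·50676·184797174548553948, 954809·184797174548553948 + 50676·3481845556741524089) = (6648994948371812427335041, 352892010866963721270096)

954809 50676
1823320452961 96771801768
3481845556741524089 184797174548553948
6648994948371812427335041 352892010866963721270096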